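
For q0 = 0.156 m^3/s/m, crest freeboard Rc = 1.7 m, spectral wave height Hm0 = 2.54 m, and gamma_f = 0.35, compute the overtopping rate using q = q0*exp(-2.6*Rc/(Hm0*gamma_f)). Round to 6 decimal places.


q = q0 * exp(-2.6 * Rc / (Hm0 * gamma_f))
Exponent = -2.6 * 1.7 / (2.54 * 0.35)
= -2.6 * 1.7 / 0.8890
= -4.971879
exp(-4.971879) = 0.006930
q = 0.156 * 0.006930
q = 0.001081 m^3/s/m

0.001081


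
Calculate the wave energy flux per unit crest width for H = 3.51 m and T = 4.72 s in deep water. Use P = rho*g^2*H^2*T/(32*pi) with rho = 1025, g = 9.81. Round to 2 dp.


P = rho * g^2 * H^2 * T / (32 * pi)
P = 1025 * 9.81^2 * 3.51^2 * 4.72 / (32 * pi)
P = 1025 * 96.2361 * 12.3201 * 4.72 / 100.53096
P = 57058.23 W/m

57058.23


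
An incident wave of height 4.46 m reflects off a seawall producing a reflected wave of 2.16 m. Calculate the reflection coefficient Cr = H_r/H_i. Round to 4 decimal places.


Cr = H_r / H_i
Cr = 2.16 / 4.46
Cr = 0.4843

0.4843


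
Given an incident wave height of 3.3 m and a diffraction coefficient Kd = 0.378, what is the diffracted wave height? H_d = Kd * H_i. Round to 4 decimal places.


H_d = Kd * H_i
H_d = 0.378 * 3.3
H_d = 1.2474 m

1.2474


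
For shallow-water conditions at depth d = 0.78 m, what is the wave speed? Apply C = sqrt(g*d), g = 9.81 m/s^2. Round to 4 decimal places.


Using the shallow-water approximation:
C = sqrt(g * d) = sqrt(9.81 * 0.78)
C = sqrt(7.6518)
C = 2.7662 m/s

2.7662


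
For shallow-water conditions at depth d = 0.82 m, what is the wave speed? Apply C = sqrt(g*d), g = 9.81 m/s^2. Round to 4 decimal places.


Using the shallow-water approximation:
C = sqrt(g * d) = sqrt(9.81 * 0.82)
C = sqrt(8.0442)
C = 2.8362 m/s

2.8362


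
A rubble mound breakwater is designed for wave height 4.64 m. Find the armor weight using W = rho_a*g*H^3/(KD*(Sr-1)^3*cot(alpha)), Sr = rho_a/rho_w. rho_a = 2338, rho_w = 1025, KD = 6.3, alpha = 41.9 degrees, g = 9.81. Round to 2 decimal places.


Sr = rho_a / rho_w = 2338 / 1025 = 2.280976
(Sr - 1) = 1.280976
(Sr - 1)^3 = 2.101951
cot(41.9) = 1 / tan(41.9) = 1 / 0.897249 = 1.114518
Numerator = 2338 * 9.81 * 4.64^3 = 2291223.5046
Denominator = 6.3 * 2.101951 * 1.114518 = 14.758775
W = 2291223.5046 / 14.758775
W = 155244.83 N

155244.83


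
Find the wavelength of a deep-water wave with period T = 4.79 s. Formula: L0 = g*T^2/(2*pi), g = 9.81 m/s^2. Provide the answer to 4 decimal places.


L0 = g * T^2 / (2 * pi)
L0 = 9.81 * 4.79^2 / (2 * pi)
L0 = 9.81 * 22.9441 / 6.28319
L0 = 225.0816 / 6.28319
L0 = 35.8229 m

35.8229


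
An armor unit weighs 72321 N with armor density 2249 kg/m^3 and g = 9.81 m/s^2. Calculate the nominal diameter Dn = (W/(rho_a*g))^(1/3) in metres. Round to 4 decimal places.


V = W / (rho_a * g)
V = 72321 / (2249 * 9.81)
V = 72321 / 22062.69
V = 3.277977 m^3
Dn = V^(1/3) = 3.277977^(1/3)
Dn = 1.4855 m

1.4855


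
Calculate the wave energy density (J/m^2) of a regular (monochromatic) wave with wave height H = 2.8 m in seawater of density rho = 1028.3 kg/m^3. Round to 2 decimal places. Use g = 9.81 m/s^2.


E = (1/8) * rho * g * H^2
E = (1/8) * 1028.3 * 9.81 * 2.8^2
E = 0.125 * 1028.3 * 9.81 * 7.8400
E = 9885.87 J/m^2

9885.87


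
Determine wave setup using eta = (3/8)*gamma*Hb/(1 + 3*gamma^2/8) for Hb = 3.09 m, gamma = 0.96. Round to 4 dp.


eta = (3/8) * gamma * Hb / (1 + 3*gamma^2/8)
Numerator = (3/8) * 0.96 * 3.09 = 1.112400
Denominator = 1 + 3*0.96^2/8 = 1 + 0.345600 = 1.345600
eta = 1.112400 / 1.345600
eta = 0.8267 m

0.8267


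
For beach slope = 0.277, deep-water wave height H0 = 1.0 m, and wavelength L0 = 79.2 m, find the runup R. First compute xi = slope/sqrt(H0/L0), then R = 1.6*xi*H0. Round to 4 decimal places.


xi = slope / sqrt(H0/L0)
H0/L0 = 1.0/79.2 = 0.012626
sqrt(0.012626) = 0.112367
xi = 0.277 / 0.112367 = 2.465144
R = 1.6 * xi * H0 = 1.6 * 2.465144 * 1.0
R = 3.9442 m

3.9442


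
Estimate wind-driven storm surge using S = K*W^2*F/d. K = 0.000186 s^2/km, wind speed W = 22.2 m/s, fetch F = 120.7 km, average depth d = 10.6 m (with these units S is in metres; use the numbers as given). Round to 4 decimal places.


S = K * W^2 * F / d
W^2 = 22.2^2 = 492.84
S = 0.000186 * 492.84 * 120.7 / 10.6
Numerator = 0.000186 * 492.84 * 120.7 = 11.064357
S = 11.064357 / 10.6 = 1.0438 m

1.0438


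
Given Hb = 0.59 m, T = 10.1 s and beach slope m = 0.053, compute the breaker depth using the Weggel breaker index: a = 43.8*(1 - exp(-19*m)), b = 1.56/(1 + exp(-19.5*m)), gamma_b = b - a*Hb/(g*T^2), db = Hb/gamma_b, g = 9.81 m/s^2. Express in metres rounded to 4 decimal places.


a = 43.8 * (1 - exp(-19 * m))
exp(-19 * 0.053) = exp(-1.0070) = 0.365313
a = 43.8 * (1 - 0.365313) = 27.799278
b = 1.56 / (1 + exp(-19.5 * m))
exp(-19.5 * 0.053) = exp(-1.0335) = 0.355760
b = 1.56 / (1 + 0.355760) = 1.150646
Hb / (g * T^2) = 0.59 / (9.81 * 10.1^2) = 0.59 / 1000.7181 = 0.00058958
gamma_b = b - a * Hb/(g*T^2) = 1.150646 - 27.799278 * 0.00058958 = 1.134257
db = Hb / gamma_b = 0.59 / 1.134257
db = 0.5202 m

0.5202


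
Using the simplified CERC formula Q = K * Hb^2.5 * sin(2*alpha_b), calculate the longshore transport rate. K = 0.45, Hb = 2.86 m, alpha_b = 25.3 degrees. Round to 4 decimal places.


Q = K * Hb^2.5 * sin(2 * alpha_b)
Hb^2.5 = 2.86^2.5 = 13.832959
sin(2 * 25.3) = sin(50.6) = 0.772734
Q = 0.45 * 13.832959 * 0.772734
Q = 4.8101 m^3/s

4.8101


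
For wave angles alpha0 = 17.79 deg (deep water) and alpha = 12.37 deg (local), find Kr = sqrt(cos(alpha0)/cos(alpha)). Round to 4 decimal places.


Kr = sqrt(cos(alpha0) / cos(alpha))
cos(17.79) = 0.952183
cos(12.37) = 0.976785
Kr = sqrt(0.952183 / 0.976785)
Kr = sqrt(0.974813)
Kr = 0.9873

0.9873


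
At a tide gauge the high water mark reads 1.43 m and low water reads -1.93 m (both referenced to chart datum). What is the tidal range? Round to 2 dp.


Tidal range = High water - Low water
Tidal range = 1.43 - (-1.93)
Tidal range = 3.36 m

3.36


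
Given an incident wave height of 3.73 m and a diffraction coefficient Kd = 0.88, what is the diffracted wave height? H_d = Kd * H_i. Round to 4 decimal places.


H_d = Kd * H_i
H_d = 0.88 * 3.73
H_d = 3.2824 m

3.2824


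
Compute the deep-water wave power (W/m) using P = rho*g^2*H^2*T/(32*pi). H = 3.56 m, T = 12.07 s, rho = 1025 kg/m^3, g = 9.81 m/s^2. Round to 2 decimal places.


P = rho * g^2 * H^2 * T / (32 * pi)
P = 1025 * 9.81^2 * 3.56^2 * 12.07 / (32 * pi)
P = 1025 * 96.2361 * 12.6736 * 12.07 / 100.53096
P = 150096.06 W/m

150096.06


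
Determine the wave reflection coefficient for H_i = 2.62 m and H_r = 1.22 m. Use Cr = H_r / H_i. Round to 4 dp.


Cr = H_r / H_i
Cr = 1.22 / 2.62
Cr = 0.4656

0.4656


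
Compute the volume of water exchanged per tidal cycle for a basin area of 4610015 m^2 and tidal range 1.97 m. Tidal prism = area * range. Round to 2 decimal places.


Tidal prism = Area * Tidal range
P = 4610015 * 1.97
P = 9081729.55 m^3

9081729.55


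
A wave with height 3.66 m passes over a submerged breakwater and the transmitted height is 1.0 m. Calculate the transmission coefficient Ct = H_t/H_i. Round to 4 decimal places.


Ct = H_t / H_i
Ct = 1.0 / 3.66
Ct = 0.2732

0.2732


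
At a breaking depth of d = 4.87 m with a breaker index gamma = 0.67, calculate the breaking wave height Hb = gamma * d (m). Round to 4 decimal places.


Hb = gamma * d
Hb = 0.67 * 4.87
Hb = 3.2629 m

3.2629


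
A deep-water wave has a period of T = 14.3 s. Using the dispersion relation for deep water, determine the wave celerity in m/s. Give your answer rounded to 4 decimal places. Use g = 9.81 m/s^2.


We use the deep-water celerity formula:
C = g * T / (2 * pi)
C = 9.81 * 14.3 / (2 * 3.14159...)
C = 140.283000 / 6.283185
C = 22.3267 m/s

22.3267


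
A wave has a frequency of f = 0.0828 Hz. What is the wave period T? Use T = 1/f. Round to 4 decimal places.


T = 1 / f
T = 1 / 0.0828
T = 12.0773 s

12.0773


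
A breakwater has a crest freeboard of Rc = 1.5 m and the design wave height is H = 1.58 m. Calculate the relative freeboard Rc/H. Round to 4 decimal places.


Relative freeboard = Rc / H
= 1.5 / 1.58
= 0.9494

0.9494


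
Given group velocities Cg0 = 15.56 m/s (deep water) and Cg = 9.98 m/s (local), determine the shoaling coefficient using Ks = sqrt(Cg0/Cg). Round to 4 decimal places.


Ks = sqrt(Cg0 / Cg)
Ks = sqrt(15.56 / 9.98)
Ks = sqrt(1.5591)
Ks = 1.2486

1.2486


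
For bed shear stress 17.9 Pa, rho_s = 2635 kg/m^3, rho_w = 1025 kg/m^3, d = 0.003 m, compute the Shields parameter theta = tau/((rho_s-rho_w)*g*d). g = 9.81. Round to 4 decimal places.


theta = tau / ((rho_s - rho_w) * g * d)
rho_s - rho_w = 2635 - 1025 = 1610
Denominator = 1610 * 9.81 * 0.003 = 47.382300
theta = 17.9 / 47.382300
theta = 0.3778

0.3778


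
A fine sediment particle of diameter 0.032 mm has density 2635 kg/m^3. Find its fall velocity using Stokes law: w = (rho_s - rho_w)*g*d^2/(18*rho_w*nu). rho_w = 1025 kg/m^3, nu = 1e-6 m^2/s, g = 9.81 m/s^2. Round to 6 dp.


w = (rho_s - rho_w) * g * d^2 / (18 * rho_w * nu)
d = 0.032 mm = 0.000032 m
rho_s - rho_w = 2635 - 1025 = 1610
Numerator = 1610 * 9.81 * (0.000032)^2 = 0.000016173158
Denominator = 18 * 1025 * 1e-6 = 0.018450
w = 0.000877 m/s

0.000877


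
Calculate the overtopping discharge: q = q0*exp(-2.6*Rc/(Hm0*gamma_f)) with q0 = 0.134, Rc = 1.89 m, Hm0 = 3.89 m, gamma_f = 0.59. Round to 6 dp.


q = q0 * exp(-2.6 * Rc / (Hm0 * gamma_f))
Exponent = -2.6 * 1.89 / (3.89 * 0.59)
= -2.6 * 1.89 / 2.2951
= -2.141083
exp(-2.141083) = 0.117527
q = 0.134 * 0.117527
q = 0.015749 m^3/s/m

0.015749


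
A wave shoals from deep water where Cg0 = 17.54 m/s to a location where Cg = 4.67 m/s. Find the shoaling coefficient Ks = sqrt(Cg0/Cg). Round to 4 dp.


Ks = sqrt(Cg0 / Cg)
Ks = sqrt(17.54 / 4.67)
Ks = sqrt(3.7559)
Ks = 1.9380

1.9380


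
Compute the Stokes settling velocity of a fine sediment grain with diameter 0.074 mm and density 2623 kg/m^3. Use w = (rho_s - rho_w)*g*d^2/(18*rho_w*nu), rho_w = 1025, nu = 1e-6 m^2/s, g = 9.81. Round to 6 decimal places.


w = (rho_s - rho_w) * g * d^2 / (18 * rho_w * nu)
d = 0.074 mm = 0.000074 m
rho_s - rho_w = 2623 - 1025 = 1598
Numerator = 1598 * 9.81 * (0.000074)^2 = 0.000085843857
Denominator = 18 * 1025 * 1e-6 = 0.018450
w = 0.004653 m/s

0.004653


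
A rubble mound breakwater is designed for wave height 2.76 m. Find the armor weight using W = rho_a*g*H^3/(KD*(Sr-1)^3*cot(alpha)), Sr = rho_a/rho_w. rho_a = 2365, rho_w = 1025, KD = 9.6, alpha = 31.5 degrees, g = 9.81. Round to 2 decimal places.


Sr = rho_a / rho_w = 2365 / 1025 = 2.307317
(Sr - 1) = 1.307317
(Sr - 1)^3 = 2.234307
cot(31.5) = 1 / tan(31.5) = 1 / 0.612801 = 1.631852
Numerator = 2365 * 9.81 * 2.76^3 = 487783.8292
Denominator = 9.6 * 2.234307 * 1.631852 = 35.002150
W = 487783.8292 / 35.002150
W = 13935.82 N

13935.82


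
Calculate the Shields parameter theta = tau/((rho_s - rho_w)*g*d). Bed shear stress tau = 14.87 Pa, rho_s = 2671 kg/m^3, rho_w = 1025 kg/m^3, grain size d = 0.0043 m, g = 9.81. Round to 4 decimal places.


theta = tau / ((rho_s - rho_w) * g * d)
rho_s - rho_w = 2671 - 1025 = 1646
Denominator = 1646 * 9.81 * 0.0043 = 69.433218
theta = 14.87 / 69.433218
theta = 0.2142

0.2142


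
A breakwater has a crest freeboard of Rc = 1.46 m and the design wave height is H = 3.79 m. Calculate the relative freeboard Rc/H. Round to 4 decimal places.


Relative freeboard = Rc / H
= 1.46 / 3.79
= 0.3852

0.3852


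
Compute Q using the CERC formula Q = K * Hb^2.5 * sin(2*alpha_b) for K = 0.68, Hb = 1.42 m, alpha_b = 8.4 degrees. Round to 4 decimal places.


Q = K * Hb^2.5 * sin(2 * alpha_b)
Hb^2.5 = 1.42^2.5 = 2.402818
sin(2 * 8.4) = sin(16.8) = 0.289032
Q = 0.68 * 2.402818 * 0.289032
Q = 0.4723 m^3/s

0.4723


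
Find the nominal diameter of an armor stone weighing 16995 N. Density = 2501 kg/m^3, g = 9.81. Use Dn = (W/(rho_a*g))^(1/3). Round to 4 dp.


V = W / (rho_a * g)
V = 16995 / (2501 * 9.81)
V = 16995 / 24534.81
V = 0.692689 m^3
Dn = V^(1/3) = 0.692689^(1/3)
Dn = 0.8848 m

0.8848


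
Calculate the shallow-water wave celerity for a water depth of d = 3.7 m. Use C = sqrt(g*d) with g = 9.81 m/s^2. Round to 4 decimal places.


Using the shallow-water approximation:
C = sqrt(g * d) = sqrt(9.81 * 3.7)
C = sqrt(36.2970)
C = 6.0247 m/s

6.0247


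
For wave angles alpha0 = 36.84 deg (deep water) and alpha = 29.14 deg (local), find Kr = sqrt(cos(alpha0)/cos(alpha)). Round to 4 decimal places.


Kr = sqrt(cos(alpha0) / cos(alpha))
cos(36.84) = 0.800313
cos(29.14) = 0.873432
Kr = sqrt(0.800313 / 0.873432)
Kr = sqrt(0.916285)
Kr = 0.9572

0.9572


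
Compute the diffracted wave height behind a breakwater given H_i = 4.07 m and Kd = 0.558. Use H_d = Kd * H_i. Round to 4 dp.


H_d = Kd * H_i
H_d = 0.558 * 4.07
H_d = 2.2711 m

2.2711


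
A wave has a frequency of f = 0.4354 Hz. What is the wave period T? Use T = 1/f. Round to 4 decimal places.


T = 1 / f
T = 1 / 0.4354
T = 2.2967 s

2.2967


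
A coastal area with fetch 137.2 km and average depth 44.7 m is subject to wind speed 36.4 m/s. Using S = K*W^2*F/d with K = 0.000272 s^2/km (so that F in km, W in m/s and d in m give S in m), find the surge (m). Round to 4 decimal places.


S = K * W^2 * F / d
W^2 = 36.4^2 = 1324.96
S = 0.000272 * 1324.96 * 137.2 / 44.7
Numerator = 0.000272 * 1324.96 * 137.2 = 49.445387
S = 49.445387 / 44.7 = 1.1062 m

1.1062


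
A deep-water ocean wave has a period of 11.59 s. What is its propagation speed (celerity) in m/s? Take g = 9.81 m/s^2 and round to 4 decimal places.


We use the deep-water celerity formula:
C = g * T / (2 * pi)
C = 9.81 * 11.59 / (2 * 3.14159...)
C = 113.697900 / 6.283185
C = 18.0956 m/s

18.0956


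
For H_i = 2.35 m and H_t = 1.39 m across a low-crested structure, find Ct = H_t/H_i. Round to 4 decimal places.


Ct = H_t / H_i
Ct = 1.39 / 2.35
Ct = 0.5915

0.5915


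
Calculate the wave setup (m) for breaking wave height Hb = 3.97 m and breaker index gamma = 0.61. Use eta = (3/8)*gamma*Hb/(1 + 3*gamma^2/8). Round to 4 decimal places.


eta = (3/8) * gamma * Hb / (1 + 3*gamma^2/8)
Numerator = (3/8) * 0.61 * 3.97 = 0.908138
Denominator = 1 + 3*0.61^2/8 = 1 + 0.139538 = 1.139538
eta = 0.908138 / 1.139538
eta = 0.7969 m

0.7969


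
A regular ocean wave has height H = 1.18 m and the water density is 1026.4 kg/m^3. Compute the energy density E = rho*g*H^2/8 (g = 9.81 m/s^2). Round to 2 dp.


E = (1/8) * rho * g * H^2
E = (1/8) * 1026.4 * 9.81 * 1.18^2
E = 0.125 * 1026.4 * 9.81 * 1.3924
E = 1752.51 J/m^2

1752.51


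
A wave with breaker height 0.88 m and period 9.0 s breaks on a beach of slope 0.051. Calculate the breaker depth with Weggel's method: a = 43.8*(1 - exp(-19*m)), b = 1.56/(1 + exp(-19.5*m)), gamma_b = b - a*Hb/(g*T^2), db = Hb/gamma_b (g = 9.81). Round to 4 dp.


a = 43.8 * (1 - exp(-19 * m))
exp(-19 * 0.051) = exp(-0.9690) = 0.379462
a = 43.8 * (1 - 0.379462) = 27.179551
b = 1.56 / (1 + exp(-19.5 * m))
exp(-19.5 * 0.051) = exp(-0.9945) = 0.369908
b = 1.56 / (1 + 0.369908) = 1.138762
Hb / (g * T^2) = 0.88 / (9.81 * 9.0^2) = 0.88 / 794.6100 = 0.00110746
gamma_b = b - a * Hb/(g*T^2) = 1.138762 - 27.179551 * 0.00110746 = 1.108662
db = Hb / gamma_b = 0.88 / 1.108662
db = 0.7937 m

0.7937


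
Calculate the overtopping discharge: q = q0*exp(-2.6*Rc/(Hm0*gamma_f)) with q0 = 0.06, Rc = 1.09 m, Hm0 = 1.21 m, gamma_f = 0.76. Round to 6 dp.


q = q0 * exp(-2.6 * Rc / (Hm0 * gamma_f))
Exponent = -2.6 * 1.09 / (1.21 * 0.76)
= -2.6 * 1.09 / 0.9196
= -3.081775
exp(-3.081775) = 0.045878
q = 0.06 * 0.045878
q = 0.002753 m^3/s/m

0.002753


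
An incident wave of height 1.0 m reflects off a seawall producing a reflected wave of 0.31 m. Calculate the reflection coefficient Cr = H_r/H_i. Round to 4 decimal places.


Cr = H_r / H_i
Cr = 0.31 / 1.0
Cr = 0.3100

0.3100


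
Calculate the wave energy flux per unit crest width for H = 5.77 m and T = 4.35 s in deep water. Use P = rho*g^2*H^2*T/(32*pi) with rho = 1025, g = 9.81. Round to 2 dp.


P = rho * g^2 * H^2 * T / (32 * pi)
P = 1025 * 9.81^2 * 5.77^2 * 4.35 / (32 * pi)
P = 1025 * 96.2361 * 33.2929 * 4.35 / 100.53096
P = 142102.89 W/m

142102.89


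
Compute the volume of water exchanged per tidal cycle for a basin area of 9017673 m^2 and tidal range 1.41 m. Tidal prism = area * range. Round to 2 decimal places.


Tidal prism = Area * Tidal range
P = 9017673 * 1.41
P = 12714918.93 m^3

12714918.93


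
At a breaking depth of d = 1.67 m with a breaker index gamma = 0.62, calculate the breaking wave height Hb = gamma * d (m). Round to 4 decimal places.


Hb = gamma * d
Hb = 0.62 * 1.67
Hb = 1.0354 m

1.0354


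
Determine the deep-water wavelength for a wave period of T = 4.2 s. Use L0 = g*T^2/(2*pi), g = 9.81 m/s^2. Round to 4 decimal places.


L0 = g * T^2 / (2 * pi)
L0 = 9.81 * 4.2^2 / (2 * pi)
L0 = 9.81 * 17.6400 / 6.28319
L0 = 173.0484 / 6.28319
L0 = 27.5415 m

27.5415


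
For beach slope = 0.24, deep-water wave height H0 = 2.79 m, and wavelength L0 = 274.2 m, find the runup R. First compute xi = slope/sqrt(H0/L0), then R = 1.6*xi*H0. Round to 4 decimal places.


xi = slope / sqrt(H0/L0)
H0/L0 = 2.79/274.2 = 0.010175
sqrt(0.010175) = 0.100871
xi = 0.24 / 0.100871 = 2.379265
R = 1.6 * xi * H0 = 1.6 * 2.379265 * 2.79
R = 10.6210 m

10.6210


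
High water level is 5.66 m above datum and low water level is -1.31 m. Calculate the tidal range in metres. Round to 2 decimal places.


Tidal range = High water - Low water
Tidal range = 5.66 - (-1.31)
Tidal range = 6.97 m

6.97


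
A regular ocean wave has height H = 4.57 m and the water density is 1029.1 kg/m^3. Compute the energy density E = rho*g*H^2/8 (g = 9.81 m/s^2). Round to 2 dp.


E = (1/8) * rho * g * H^2
E = (1/8) * 1029.1 * 9.81 * 4.57^2
E = 0.125 * 1029.1 * 9.81 * 20.8849
E = 26355.36 J/m^2

26355.36


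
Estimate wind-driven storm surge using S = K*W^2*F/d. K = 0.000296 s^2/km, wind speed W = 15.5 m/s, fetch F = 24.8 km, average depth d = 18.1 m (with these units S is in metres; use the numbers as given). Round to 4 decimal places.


S = K * W^2 * F / d
W^2 = 15.5^2 = 240.25
S = 0.000296 * 240.25 * 24.8 / 18.1
Numerator = 0.000296 * 240.25 * 24.8 = 1.763627
S = 1.763627 / 18.1 = 0.0974 m

0.0974


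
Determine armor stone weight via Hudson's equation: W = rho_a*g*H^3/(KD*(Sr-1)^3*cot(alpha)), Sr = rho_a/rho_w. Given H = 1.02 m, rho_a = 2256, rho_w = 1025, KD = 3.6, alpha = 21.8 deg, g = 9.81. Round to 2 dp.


Sr = rho_a / rho_w = 2256 / 1025 = 2.200976
(Sr - 1) = 1.200976
(Sr - 1)^3 = 1.732218
cot(21.8) = 1 / tan(21.8) = 1 / 0.399971 = 2.500178
Numerator = 2256 * 9.81 * 1.02^3 = 23485.9763
Denominator = 3.6 * 1.732218 * 2.500178 = 15.591075
W = 23485.9763 / 15.591075
W = 1506.37 N

1506.37


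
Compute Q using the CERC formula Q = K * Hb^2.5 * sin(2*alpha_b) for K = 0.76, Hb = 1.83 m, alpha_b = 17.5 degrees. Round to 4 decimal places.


Q = K * Hb^2.5 * sin(2 * alpha_b)
Hb^2.5 = 1.83^2.5 = 4.530308
sin(2 * 17.5) = sin(35.0) = 0.573576
Q = 0.76 * 4.530308 * 0.573576
Q = 1.9748 m^3/s

1.9748


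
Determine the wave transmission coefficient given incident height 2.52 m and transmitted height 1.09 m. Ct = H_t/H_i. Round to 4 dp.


Ct = H_t / H_i
Ct = 1.09 / 2.52
Ct = 0.4325

0.4325


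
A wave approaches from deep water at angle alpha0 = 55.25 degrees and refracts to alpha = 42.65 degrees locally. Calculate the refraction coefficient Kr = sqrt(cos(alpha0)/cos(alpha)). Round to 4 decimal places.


Kr = sqrt(cos(alpha0) / cos(alpha))
cos(55.25) = 0.569997
cos(42.65) = 0.735506
Kr = sqrt(0.569997 / 0.735506)
Kr = sqrt(0.774972)
Kr = 0.8803

0.8803


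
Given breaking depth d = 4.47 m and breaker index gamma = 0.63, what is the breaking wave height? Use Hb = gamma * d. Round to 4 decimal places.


Hb = gamma * d
Hb = 0.63 * 4.47
Hb = 2.8161 m

2.8161


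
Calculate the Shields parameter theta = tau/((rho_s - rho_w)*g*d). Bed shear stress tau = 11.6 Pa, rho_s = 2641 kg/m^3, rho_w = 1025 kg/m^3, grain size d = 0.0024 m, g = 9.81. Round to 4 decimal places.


theta = tau / ((rho_s - rho_w) * g * d)
rho_s - rho_w = 2641 - 1025 = 1616
Denominator = 1616 * 9.81 * 0.0024 = 38.047104
theta = 11.6 / 38.047104
theta = 0.3049

0.3049


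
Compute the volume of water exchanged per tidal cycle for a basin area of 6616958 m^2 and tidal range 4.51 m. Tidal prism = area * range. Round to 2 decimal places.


Tidal prism = Area * Tidal range
P = 6616958 * 4.51
P = 29842480.58 m^3

29842480.58


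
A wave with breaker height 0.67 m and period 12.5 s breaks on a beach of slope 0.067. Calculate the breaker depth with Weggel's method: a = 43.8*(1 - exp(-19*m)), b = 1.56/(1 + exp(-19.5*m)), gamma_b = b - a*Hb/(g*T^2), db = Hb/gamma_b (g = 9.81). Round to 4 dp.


a = 43.8 * (1 - exp(-19 * m))
exp(-19 * 0.067) = exp(-1.2730) = 0.279990
a = 43.8 * (1 - 0.279990) = 31.536421
b = 1.56 / (1 + exp(-19.5 * m))
exp(-19.5 * 0.067) = exp(-1.3065) = 0.270766
b = 1.56 / (1 + 0.270766) = 1.227606
Hb / (g * T^2) = 0.67 / (9.81 * 12.5^2) = 0.67 / 1532.8125 = 0.00043710
gamma_b = b - a * Hb/(g*T^2) = 1.227606 - 31.536421 * 0.00043710 = 1.213821
db = Hb / gamma_b = 0.67 / 1.213821
db = 0.5520 m

0.5520


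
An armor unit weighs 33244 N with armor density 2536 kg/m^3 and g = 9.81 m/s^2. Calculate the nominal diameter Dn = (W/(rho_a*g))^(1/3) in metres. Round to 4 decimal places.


V = W / (rho_a * g)
V = 33244 / (2536 * 9.81)
V = 33244 / 24878.16
V = 1.336272 m^3
Dn = V^(1/3) = 1.336272^(1/3)
Dn = 1.1015 m

1.1015


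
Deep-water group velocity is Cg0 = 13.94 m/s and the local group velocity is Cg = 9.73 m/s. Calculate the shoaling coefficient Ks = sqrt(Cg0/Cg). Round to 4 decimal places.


Ks = sqrt(Cg0 / Cg)
Ks = sqrt(13.94 / 9.73)
Ks = sqrt(1.4327)
Ks = 1.1969

1.1969


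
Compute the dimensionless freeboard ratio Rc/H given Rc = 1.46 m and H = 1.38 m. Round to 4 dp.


Relative freeboard = Rc / H
= 1.46 / 1.38
= 1.0580

1.0580


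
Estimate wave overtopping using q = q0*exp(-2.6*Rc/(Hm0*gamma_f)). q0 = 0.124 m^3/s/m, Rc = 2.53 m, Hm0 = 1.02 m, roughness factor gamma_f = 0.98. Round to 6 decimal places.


q = q0 * exp(-2.6 * Rc / (Hm0 * gamma_f))
Exponent = -2.6 * 2.53 / (1.02 * 0.98)
= -2.6 * 2.53 / 0.9996
= -6.580632
exp(-6.580632) = 0.001387
q = 0.124 * 0.001387
q = 0.000172 m^3/s/m

0.000172


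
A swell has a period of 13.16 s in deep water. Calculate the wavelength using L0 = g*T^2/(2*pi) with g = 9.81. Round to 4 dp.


L0 = g * T^2 / (2 * pi)
L0 = 9.81 * 13.16^2 / (2 * pi)
L0 = 9.81 * 173.1856 / 6.28319
L0 = 1698.9507 / 6.28319
L0 = 270.3964 m

270.3964


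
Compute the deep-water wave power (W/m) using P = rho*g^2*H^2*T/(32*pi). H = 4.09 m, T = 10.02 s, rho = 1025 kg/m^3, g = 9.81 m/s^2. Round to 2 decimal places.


P = rho * g^2 * H^2 * T / (32 * pi)
P = 1025 * 9.81^2 * 4.09^2 * 10.02 / (32 * pi)
P = 1025 * 96.2361 * 16.7281 * 10.02 / 100.53096
P = 164466.09 W/m

164466.09


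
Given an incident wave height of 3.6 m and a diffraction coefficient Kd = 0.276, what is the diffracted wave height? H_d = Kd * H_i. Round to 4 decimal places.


H_d = Kd * H_i
H_d = 0.276 * 3.6
H_d = 0.9936 m

0.9936


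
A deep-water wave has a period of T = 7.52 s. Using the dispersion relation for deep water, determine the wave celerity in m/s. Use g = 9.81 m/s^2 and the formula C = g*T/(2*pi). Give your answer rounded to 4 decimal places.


We use the deep-water celerity formula:
C = g * T / (2 * pi)
C = 9.81 * 7.52 / (2 * 3.14159...)
C = 73.771200 / 6.283185
C = 11.7411 m/s

11.7411


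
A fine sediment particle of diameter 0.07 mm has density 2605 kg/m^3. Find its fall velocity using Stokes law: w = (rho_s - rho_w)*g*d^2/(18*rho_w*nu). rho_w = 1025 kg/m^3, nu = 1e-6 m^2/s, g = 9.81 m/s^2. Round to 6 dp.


w = (rho_s - rho_w) * g * d^2 / (18 * rho_w * nu)
d = 0.07 mm = 0.000070 m
rho_s - rho_w = 2605 - 1025 = 1580
Numerator = 1580 * 9.81 * (0.000070)^2 = 0.000075949020
Denominator = 18 * 1025 * 1e-6 = 0.018450
w = 0.004116 m/s

0.004116


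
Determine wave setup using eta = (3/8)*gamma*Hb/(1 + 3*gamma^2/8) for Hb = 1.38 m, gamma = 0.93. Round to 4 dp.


eta = (3/8) * gamma * Hb / (1 + 3*gamma^2/8)
Numerator = (3/8) * 0.93 * 1.38 = 0.481275
Denominator = 1 + 3*0.93^2/8 = 1 + 0.324338 = 1.324338
eta = 0.481275 / 1.324338
eta = 0.3634 m

0.3634


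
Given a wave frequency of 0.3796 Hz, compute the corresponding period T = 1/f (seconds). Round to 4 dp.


T = 1 / f
T = 1 / 0.3796
T = 2.6344 s

2.6344


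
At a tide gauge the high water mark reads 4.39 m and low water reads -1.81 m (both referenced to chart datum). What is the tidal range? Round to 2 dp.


Tidal range = High water - Low water
Tidal range = 4.39 - (-1.81)
Tidal range = 6.20 m

6.20


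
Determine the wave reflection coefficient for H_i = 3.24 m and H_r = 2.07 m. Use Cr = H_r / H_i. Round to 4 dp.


Cr = H_r / H_i
Cr = 2.07 / 3.24
Cr = 0.6389

0.6389


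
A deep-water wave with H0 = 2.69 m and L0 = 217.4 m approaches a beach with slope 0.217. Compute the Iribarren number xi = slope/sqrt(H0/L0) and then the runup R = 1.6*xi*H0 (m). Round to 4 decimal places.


xi = slope / sqrt(H0/L0)
H0/L0 = 2.69/217.4 = 0.012374
sqrt(0.012374) = 0.111236
xi = 0.217 / 0.111236 = 1.950803
R = 1.6 * xi * H0 = 1.6 * 1.950803 * 2.69
R = 8.3963 m

8.3963


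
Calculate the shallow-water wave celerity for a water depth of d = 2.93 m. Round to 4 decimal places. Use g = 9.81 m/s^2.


Using the shallow-water approximation:
C = sqrt(g * d) = sqrt(9.81 * 2.93)
C = sqrt(28.7433)
C = 5.3613 m/s

5.3613


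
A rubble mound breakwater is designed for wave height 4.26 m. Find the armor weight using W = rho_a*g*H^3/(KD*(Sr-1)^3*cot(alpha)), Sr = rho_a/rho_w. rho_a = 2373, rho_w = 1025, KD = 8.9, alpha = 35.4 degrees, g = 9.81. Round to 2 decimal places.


Sr = rho_a / rho_w = 2373 / 1025 = 2.315122
(Sr - 1) = 1.315122
(Sr - 1)^3 = 2.274564
cot(35.4) = 1 / tan(35.4) = 1 / 0.710663 = 1.407137
Numerator = 2373 * 9.81 * 4.26^3 = 1799681.0466
Denominator = 8.9 * 2.274564 * 1.407137 = 28.485535
W = 1799681.0466 / 28.485535
W = 63178.77 N

63178.77


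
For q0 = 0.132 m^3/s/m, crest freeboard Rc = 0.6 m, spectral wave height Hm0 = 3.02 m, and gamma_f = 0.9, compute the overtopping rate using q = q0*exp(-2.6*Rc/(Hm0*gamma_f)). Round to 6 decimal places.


q = q0 * exp(-2.6 * Rc / (Hm0 * gamma_f))
Exponent = -2.6 * 0.6 / (3.02 * 0.9)
= -2.6 * 0.6 / 2.7180
= -0.573951
exp(-0.573951) = 0.563295
q = 0.132 * 0.563295
q = 0.074355 m^3/s/m

0.074355


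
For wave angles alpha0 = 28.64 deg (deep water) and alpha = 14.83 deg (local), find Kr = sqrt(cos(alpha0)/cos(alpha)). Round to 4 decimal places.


Kr = sqrt(cos(alpha0) / cos(alpha))
cos(28.64) = 0.877649
cos(14.83) = 0.966690
Kr = sqrt(0.877649 / 0.966690)
Kr = sqrt(0.907891)
Kr = 0.9528

0.9528


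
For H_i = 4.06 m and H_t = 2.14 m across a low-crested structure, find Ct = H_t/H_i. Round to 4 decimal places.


Ct = H_t / H_i
Ct = 2.14 / 4.06
Ct = 0.5271

0.5271


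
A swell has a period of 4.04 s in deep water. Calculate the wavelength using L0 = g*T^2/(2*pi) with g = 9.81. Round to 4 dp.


L0 = g * T^2 / (2 * pi)
L0 = 9.81 * 4.04^2 / (2 * pi)
L0 = 9.81 * 16.3216 / 6.28319
L0 = 160.1149 / 6.28319
L0 = 25.4831 m

25.4831


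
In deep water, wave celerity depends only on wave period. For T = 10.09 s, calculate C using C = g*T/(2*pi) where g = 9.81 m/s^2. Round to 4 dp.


We use the deep-water celerity formula:
C = g * T / (2 * pi)
C = 9.81 * 10.09 / (2 * 3.14159...)
C = 98.982900 / 6.283185
C = 15.7536 m/s

15.7536


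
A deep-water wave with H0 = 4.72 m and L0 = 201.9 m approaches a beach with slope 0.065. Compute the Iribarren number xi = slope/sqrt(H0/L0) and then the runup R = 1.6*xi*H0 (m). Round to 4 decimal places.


xi = slope / sqrt(H0/L0)
H0/L0 = 4.72/201.9 = 0.023378
sqrt(0.023378) = 0.152898
xi = 0.065 / 0.152898 = 0.425119
R = 1.6 * xi * H0 = 1.6 * 0.425119 * 4.72
R = 3.2105 m

3.2105


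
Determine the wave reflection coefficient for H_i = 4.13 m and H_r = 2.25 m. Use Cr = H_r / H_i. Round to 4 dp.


Cr = H_r / H_i
Cr = 2.25 / 4.13
Cr = 0.5448

0.5448


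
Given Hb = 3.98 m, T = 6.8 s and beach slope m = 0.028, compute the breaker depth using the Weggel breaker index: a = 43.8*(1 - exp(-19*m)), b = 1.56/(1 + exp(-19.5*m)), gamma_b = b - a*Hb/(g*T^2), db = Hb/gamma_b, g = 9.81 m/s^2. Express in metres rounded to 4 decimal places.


a = 43.8 * (1 - exp(-19 * m))
exp(-19 * 0.028) = exp(-0.5320) = 0.587429
a = 43.8 * (1 - 0.587429) = 18.070613
b = 1.56 / (1 + exp(-19.5 * m))
exp(-19.5 * 0.028) = exp(-0.5460) = 0.579262
b = 1.56 / (1 + 0.579262) = 0.987803
Hb / (g * T^2) = 3.98 / (9.81 * 6.8^2) = 3.98 / 453.6144 = 0.00877397
gamma_b = b - a * Hb/(g*T^2) = 0.987803 - 18.070613 * 0.00877397 = 0.829252
db = Hb / gamma_b = 3.98 / 0.829252
db = 4.7995 m

4.7995


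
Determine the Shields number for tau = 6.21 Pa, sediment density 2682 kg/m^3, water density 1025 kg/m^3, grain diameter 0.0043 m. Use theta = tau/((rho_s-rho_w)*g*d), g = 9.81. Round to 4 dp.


theta = tau / ((rho_s - rho_w) * g * d)
rho_s - rho_w = 2682 - 1025 = 1657
Denominator = 1657 * 9.81 * 0.0043 = 69.897231
theta = 6.21 / 69.897231
theta = 0.0888

0.0888


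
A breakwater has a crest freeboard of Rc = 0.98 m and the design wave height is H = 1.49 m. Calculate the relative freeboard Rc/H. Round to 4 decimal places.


Relative freeboard = Rc / H
= 0.98 / 1.49
= 0.6577

0.6577


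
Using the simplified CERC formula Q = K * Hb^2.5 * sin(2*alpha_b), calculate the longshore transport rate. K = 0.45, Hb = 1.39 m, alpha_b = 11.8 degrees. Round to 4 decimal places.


Q = K * Hb^2.5 * sin(2 * alpha_b)
Hb^2.5 = 1.39^2.5 = 2.277912
sin(2 * 11.8) = sin(23.6) = 0.400349
Q = 0.45 * 2.277912 * 0.400349
Q = 0.4104 m^3/s

0.4104


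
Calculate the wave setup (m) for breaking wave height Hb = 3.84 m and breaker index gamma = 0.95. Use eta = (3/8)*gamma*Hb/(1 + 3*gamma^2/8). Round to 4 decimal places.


eta = (3/8) * gamma * Hb / (1 + 3*gamma^2/8)
Numerator = (3/8) * 0.95 * 3.84 = 1.368000
Denominator = 1 + 3*0.95^2/8 = 1 + 0.338438 = 1.338438
eta = 1.368000 / 1.338438
eta = 1.0221 m

1.0221


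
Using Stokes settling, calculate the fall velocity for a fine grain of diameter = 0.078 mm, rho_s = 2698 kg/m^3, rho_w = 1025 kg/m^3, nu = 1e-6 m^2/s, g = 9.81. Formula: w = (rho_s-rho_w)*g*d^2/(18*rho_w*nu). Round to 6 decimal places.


w = (rho_s - rho_w) * g * d^2 / (18 * rho_w * nu)
d = 0.078 mm = 0.000078 m
rho_s - rho_w = 2698 - 1025 = 1673
Numerator = 1673 * 9.81 * (0.000078)^2 = 0.000099851399
Denominator = 18 * 1025 * 1e-6 = 0.018450
w = 0.005412 m/s

0.005412


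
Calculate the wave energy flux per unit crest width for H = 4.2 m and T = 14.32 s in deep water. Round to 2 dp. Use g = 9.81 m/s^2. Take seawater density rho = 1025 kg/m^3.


P = rho * g^2 * H^2 * T / (32 * pi)
P = 1025 * 9.81^2 * 4.2^2 * 14.32 / (32 * pi)
P = 1025 * 96.2361 * 17.6400 * 14.32 / 100.53096
P = 247858.39 W/m

247858.39


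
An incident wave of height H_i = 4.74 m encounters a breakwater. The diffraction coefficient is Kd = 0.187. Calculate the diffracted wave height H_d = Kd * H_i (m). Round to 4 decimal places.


H_d = Kd * H_i
H_d = 0.187 * 4.74
H_d = 0.8864 m

0.8864


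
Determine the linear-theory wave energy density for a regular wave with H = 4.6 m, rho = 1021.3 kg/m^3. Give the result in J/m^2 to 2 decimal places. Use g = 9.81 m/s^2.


E = (1/8) * rho * g * H^2
E = (1/8) * 1021.3 * 9.81 * 4.6^2
E = 0.125 * 1021.3 * 9.81 * 21.1600
E = 26500.13 J/m^2

26500.13


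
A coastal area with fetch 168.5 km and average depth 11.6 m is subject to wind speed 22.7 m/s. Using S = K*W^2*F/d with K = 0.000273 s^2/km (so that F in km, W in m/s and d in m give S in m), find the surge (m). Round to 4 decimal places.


S = K * W^2 * F / d
W^2 = 22.7^2 = 515.29
S = 0.000273 * 515.29 * 168.5 / 11.6
Numerator = 0.000273 * 515.29 * 168.5 = 23.703598
S = 23.703598 / 11.6 = 2.0434 m

2.0434


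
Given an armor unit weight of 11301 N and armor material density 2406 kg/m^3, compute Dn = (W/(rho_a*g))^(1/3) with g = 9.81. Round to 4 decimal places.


V = W / (rho_a * g)
V = 11301 / (2406 * 9.81)
V = 11301 / 23602.86
V = 0.478798 m^3
Dn = V^(1/3) = 0.478798^(1/3)
Dn = 0.7823 m

0.7823


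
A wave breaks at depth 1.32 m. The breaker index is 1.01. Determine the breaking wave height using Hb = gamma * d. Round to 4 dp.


Hb = gamma * d
Hb = 1.01 * 1.32
Hb = 1.3332 m

1.3332


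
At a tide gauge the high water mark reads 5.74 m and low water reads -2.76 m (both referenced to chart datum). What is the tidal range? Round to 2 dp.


Tidal range = High water - Low water
Tidal range = 5.74 - (-2.76)
Tidal range = 8.50 m

8.50


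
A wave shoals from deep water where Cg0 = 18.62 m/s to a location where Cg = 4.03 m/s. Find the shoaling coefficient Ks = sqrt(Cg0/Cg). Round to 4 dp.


Ks = sqrt(Cg0 / Cg)
Ks = sqrt(18.62 / 4.03)
Ks = sqrt(4.6203)
Ks = 2.1495

2.1495


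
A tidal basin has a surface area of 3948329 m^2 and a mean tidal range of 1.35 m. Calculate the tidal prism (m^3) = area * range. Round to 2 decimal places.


Tidal prism = Area * Tidal range
P = 3948329 * 1.35
P = 5330244.15 m^3

5330244.15


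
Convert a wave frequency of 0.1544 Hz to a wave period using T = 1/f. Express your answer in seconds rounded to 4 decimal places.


T = 1 / f
T = 1 / 0.1544
T = 6.4767 s

6.4767


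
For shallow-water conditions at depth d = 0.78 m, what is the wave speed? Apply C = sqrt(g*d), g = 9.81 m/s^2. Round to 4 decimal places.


Using the shallow-water approximation:
C = sqrt(g * d) = sqrt(9.81 * 0.78)
C = sqrt(7.6518)
C = 2.7662 m/s

2.7662


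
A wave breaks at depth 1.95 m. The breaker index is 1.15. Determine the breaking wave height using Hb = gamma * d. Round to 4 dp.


Hb = gamma * d
Hb = 1.15 * 1.95
Hb = 2.2425 m

2.2425


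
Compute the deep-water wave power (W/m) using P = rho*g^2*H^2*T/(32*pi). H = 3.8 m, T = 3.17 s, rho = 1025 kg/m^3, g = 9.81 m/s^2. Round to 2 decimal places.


P = rho * g^2 * H^2 * T / (32 * pi)
P = 1025 * 9.81^2 * 3.8^2 * 3.17 / (32 * pi)
P = 1025 * 96.2361 * 14.4400 * 3.17 / 100.53096
P = 44914.70 W/m

44914.70


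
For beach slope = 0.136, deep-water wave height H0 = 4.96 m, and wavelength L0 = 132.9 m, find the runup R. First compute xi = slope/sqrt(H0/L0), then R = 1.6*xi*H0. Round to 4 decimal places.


xi = slope / sqrt(H0/L0)
H0/L0 = 4.96/132.9 = 0.037321
sqrt(0.037321) = 0.193187
xi = 0.136 / 0.193187 = 0.703980
R = 1.6 * xi * H0 = 1.6 * 0.703980 * 4.96
R = 5.5868 m

5.5868


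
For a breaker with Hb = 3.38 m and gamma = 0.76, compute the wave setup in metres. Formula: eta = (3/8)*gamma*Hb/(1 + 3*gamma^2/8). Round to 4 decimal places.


eta = (3/8) * gamma * Hb / (1 + 3*gamma^2/8)
Numerator = (3/8) * 0.76 * 3.38 = 0.963300
Denominator = 1 + 3*0.76^2/8 = 1 + 0.216600 = 1.216600
eta = 0.963300 / 1.216600
eta = 0.7918 m

0.7918


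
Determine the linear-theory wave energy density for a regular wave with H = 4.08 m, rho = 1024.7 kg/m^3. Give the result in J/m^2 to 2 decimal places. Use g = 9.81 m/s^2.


E = (1/8) * rho * g * H^2
E = (1/8) * 1024.7 * 9.81 * 4.08^2
E = 0.125 * 1024.7 * 9.81 * 16.6464
E = 20916.84 J/m^2

20916.84


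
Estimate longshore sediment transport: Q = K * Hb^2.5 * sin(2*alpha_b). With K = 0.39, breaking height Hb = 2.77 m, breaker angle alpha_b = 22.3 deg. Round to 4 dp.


Q = K * Hb^2.5 * sin(2 * alpha_b)
Hb^2.5 = 2.77^2.5 = 12.770251
sin(2 * 22.3) = sin(44.6) = 0.702153
Q = 0.39 * 12.770251 * 0.702153
Q = 3.4970 m^3/s

3.4970


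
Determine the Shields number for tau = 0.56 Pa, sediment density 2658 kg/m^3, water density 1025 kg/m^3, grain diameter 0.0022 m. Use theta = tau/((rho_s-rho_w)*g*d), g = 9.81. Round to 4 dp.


theta = tau / ((rho_s - rho_w) * g * d)
rho_s - rho_w = 2658 - 1025 = 1633
Denominator = 1633 * 9.81 * 0.0022 = 35.243406
theta = 0.56 / 35.243406
theta = 0.0159

0.0159


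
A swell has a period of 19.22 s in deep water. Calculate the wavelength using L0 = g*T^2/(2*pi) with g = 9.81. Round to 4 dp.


L0 = g * T^2 / (2 * pi)
L0 = 9.81 * 19.22^2 / (2 * pi)
L0 = 9.81 * 369.4084 / 6.28319
L0 = 3623.8964 / 6.28319
L0 = 576.7610 m

576.7610


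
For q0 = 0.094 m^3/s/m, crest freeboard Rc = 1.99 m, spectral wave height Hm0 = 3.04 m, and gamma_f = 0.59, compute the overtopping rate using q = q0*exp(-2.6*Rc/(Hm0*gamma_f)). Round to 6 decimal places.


q = q0 * exp(-2.6 * Rc / (Hm0 * gamma_f))
Exponent = -2.6 * 1.99 / (3.04 * 0.59)
= -2.6 * 1.99 / 1.7936
= -2.884701
exp(-2.884701) = 0.055871
q = 0.094 * 0.055871
q = 0.005252 m^3/s/m

0.005252


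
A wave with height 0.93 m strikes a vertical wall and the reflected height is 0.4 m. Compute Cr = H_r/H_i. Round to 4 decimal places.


Cr = H_r / H_i
Cr = 0.4 / 0.93
Cr = 0.4301

0.4301


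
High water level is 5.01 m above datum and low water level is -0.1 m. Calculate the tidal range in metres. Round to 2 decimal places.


Tidal range = High water - Low water
Tidal range = 5.01 - (-0.1)
Tidal range = 5.11 m

5.11


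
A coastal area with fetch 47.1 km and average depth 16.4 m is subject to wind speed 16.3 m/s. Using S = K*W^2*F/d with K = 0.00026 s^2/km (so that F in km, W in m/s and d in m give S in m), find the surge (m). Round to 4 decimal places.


S = K * W^2 * F / d
W^2 = 16.3^2 = 265.69
S = 0.00026 * 265.69 * 47.1 / 16.4
Numerator = 0.00026 * 265.69 * 47.1 = 3.253640
S = 3.253640 / 16.4 = 0.1984 m

0.1984


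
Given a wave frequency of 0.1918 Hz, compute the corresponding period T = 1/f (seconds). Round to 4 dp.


T = 1 / f
T = 1 / 0.1918
T = 5.2138 s

5.2138


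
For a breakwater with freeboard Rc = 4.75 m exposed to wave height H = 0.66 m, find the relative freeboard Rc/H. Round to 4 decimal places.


Relative freeboard = Rc / H
= 4.75 / 0.66
= 7.1970

7.1970


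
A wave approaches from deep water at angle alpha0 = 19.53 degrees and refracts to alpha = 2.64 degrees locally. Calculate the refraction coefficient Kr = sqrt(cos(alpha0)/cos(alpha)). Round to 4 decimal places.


Kr = sqrt(cos(alpha0) / cos(alpha))
cos(19.53) = 0.942467
cos(2.64) = 0.998939
Kr = sqrt(0.942467 / 0.998939)
Kr = sqrt(0.943468)
Kr = 0.9713

0.9713


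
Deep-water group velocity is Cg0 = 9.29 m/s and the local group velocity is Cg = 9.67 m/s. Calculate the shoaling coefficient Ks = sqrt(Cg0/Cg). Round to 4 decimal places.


Ks = sqrt(Cg0 / Cg)
Ks = sqrt(9.29 / 9.67)
Ks = sqrt(0.9607)
Ks = 0.9802

0.9802


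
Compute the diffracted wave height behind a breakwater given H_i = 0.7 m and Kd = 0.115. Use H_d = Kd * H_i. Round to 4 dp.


H_d = Kd * H_i
H_d = 0.115 * 0.7
H_d = 0.0805 m

0.0805


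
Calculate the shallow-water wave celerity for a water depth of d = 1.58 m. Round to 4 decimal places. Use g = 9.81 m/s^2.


Using the shallow-water approximation:
C = sqrt(g * d) = sqrt(9.81 * 1.58)
C = sqrt(15.4998)
C = 3.9370 m/s

3.9370


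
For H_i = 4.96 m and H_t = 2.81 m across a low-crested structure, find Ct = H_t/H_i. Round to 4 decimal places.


Ct = H_t / H_i
Ct = 2.81 / 4.96
Ct = 0.5665

0.5665


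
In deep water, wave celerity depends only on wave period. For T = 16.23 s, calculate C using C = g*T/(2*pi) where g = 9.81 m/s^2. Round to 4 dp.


We use the deep-water celerity formula:
C = g * T / (2 * pi)
C = 9.81 * 16.23 / (2 * 3.14159...)
C = 159.216300 / 6.283185
C = 25.3401 m/s

25.3401


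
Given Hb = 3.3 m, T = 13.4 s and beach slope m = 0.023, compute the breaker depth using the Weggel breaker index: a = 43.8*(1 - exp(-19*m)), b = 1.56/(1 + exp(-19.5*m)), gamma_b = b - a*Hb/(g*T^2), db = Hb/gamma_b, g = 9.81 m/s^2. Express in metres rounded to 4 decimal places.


a = 43.8 * (1 - exp(-19 * m))
exp(-19 * 0.023) = exp(-0.4370) = 0.645971
a = 43.8 * (1 - 0.645971) = 15.506451
b = 1.56 / (1 + exp(-19.5 * m))
exp(-19.5 * 0.023) = exp(-0.4485) = 0.638585
b = 1.56 / (1 + 0.638585) = 0.952041
Hb / (g * T^2) = 3.3 / (9.81 * 13.4^2) = 3.3 / 1761.4836 = 0.00187342
gamma_b = b - a * Hb/(g*T^2) = 0.952041 - 15.506451 * 0.00187342 = 0.922991
db = Hb / gamma_b = 3.3 / 0.922991
db = 3.5753 m

3.5753
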